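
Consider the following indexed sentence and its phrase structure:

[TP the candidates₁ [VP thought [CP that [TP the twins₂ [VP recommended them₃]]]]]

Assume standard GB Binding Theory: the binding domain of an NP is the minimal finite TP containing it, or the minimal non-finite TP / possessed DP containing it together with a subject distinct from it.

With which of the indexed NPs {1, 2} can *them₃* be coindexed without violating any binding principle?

{1}

*them* is a pronoun, so Principle B applies: it must be free in its binding domain.
Binding domain of *them₃*: the embedded TP, whose subject is the twins₂.
*the candidates₁* c-commands the pronoun but from outside its binding domain, and is not c-commanded by it → coindexation permitted.
*the twins₂* c-commands the pronoun within its binding domain → coindexation would violate Principle B.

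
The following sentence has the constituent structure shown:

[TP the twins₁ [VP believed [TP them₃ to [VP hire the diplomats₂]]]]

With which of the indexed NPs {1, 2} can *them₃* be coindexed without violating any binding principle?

none

*them* is a pronoun, so Principle B applies: it must be free in its binding domain.
Binding domain of *them₃*: the matrix TP, whose subject is the twins₁.
*the twins₁* c-commands the pronoun within its binding domain → coindexation would violate Principle B.
*the diplomats₂*: the pronoun c-commands this R-expression → coindexation would violate Principle C on *the diplomats₂*.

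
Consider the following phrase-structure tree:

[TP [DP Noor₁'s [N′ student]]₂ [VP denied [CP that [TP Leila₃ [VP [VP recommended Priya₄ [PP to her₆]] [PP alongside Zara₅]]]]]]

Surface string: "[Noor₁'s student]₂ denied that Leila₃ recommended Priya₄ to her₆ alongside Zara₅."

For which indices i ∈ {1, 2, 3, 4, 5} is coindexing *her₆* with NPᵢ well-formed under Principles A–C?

{1, 2, 5}

*her* is a pronoun, so Principle B applies: it must be free in its binding domain.
Binding domain of *her₆*: the embedded TP, whose subject is Leila₃.
*Noor₁* and the pronoun do not c-command one another → neither Principle B nor Principle C is at stake; coindexation permitted.
*[Noor₁'s student]₂* c-commands the pronoun but from outside its binding domain, and is not c-commanded by it → coindexation permitted.
*Leila₃* c-commands the pronoun within its binding domain → coindexation would violate Principle B.
*Priya₄* c-commands the pronoun within its binding domain → coindexation would violate Principle B.
*Zara₅* and the pronoun do not c-command one another → neither Principle B nor Principle C is at stake; coindexation permitted.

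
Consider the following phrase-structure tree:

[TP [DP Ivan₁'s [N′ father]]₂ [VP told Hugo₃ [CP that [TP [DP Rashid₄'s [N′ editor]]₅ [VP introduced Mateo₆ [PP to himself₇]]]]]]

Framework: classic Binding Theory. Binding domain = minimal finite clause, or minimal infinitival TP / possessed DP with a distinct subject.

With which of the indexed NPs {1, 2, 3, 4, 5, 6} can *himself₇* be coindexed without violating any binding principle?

{5, 6}

*himself* is an anaphor, so Principle A applies: it must be bound in its binding domain.
Binding domain of *himself₇*: the embedded TP, whose subject is [Rashid₄'s editor]₅.
*Ivan₁* does not c-command the anaphor → cannot bind it.
*[Ivan₁'s father]₂* c-commands the anaphor but is outside its binding domain → cannot satisfy Principle A.
*Hugo₃* c-commands the anaphor but is outside its binding domain → cannot satisfy Principle A.
*Rashid₄* does not c-command the anaphor → cannot bind it.
*[Rashid₄'s editor]₅* c-commands the anaphor within its binding domain → licit binder.
*Mateo₆* c-commands the anaphor within its binding domain → licit binder.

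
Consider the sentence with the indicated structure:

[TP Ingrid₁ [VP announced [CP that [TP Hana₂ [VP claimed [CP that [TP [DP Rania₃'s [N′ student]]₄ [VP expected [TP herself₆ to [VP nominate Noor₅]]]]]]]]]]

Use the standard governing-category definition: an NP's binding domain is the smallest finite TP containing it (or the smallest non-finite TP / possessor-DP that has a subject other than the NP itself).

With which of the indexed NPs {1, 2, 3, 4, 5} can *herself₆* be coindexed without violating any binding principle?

{4}

*herself* is an anaphor, so Principle A applies: it must be bound in its binding domain.
Binding domain of *herself₆*: the embedded TP, whose subject is [Rania₃'s student]₄.
*Ingrid₁* c-commands the anaphor but is outside its binding domain → cannot satisfy Principle A.
*Hana₂* c-commands the anaphor but is outside its binding domain → cannot satisfy Principle A.
*Rania₃* does not c-command the anaphor → cannot bind it.
*[Rania₃'s student]₄* c-commands the anaphor within its binding domain → licit binder.
*Noor₅* does not c-command the anaphor → cannot bind it.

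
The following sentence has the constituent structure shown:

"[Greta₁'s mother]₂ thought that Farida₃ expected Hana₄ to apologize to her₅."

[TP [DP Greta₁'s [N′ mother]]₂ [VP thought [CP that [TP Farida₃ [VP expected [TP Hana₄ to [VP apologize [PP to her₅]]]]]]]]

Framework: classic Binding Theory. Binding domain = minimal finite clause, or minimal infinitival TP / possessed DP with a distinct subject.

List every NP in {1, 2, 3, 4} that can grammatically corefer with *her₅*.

{1, 2, 3}

*her* is a pronoun, so Principle B applies: it must be free in its binding domain.
Binding domain of *her₅*: the embedded TP, whose subject is Hana₄.
*Greta₁* and the pronoun do not c-command one another → neither Principle B nor Principle C is at stake; coindexation permitted.
*[Greta₁'s mother]₂* c-commands the pronoun but from outside its binding domain, and is not c-commanded by it → coindexation permitted.
*Farida₃* c-commands the pronoun but from outside its binding domain, and is not c-commanded by it → coindexation permitted.
*Hana₄* c-commands the pronoun within its binding domain → coindexation would violate Principle B.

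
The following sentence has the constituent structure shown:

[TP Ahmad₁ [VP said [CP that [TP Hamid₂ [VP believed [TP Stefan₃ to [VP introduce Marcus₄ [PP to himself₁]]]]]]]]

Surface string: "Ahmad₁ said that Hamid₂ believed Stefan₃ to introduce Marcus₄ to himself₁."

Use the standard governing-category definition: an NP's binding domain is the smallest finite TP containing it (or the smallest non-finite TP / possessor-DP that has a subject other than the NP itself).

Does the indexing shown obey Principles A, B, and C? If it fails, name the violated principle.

Principle A

The two coindexed NPs are *Ahmad₁* and *himself₁*.
*himself₁* is an anaphor. Principle A requires it to be bound within its binding domain — the embedded TP, whose subject is Stefan₃.
Within that domain it is c-commanded by *Stefan₃*, *Marcus₄*, none of which share its index.
*Ahmad₁* does c-command the anaphor, but from outside its binding domain.
The anaphor is unbound in its domain → Principle A violation.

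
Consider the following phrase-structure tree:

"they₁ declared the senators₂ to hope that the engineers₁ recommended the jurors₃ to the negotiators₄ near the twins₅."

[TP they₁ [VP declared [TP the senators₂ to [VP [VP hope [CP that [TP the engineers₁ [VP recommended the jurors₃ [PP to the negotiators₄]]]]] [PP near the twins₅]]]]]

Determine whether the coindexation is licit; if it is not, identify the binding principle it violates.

The two coindexed NPs are *they₁* and *the engineers₁*.
*the engineers₁* is an R-expression. Principle C requires it to be free everywhere.
*they₁* c-commands it and carries the same index.
The R-expression is bound → Principle C violation.

Principle C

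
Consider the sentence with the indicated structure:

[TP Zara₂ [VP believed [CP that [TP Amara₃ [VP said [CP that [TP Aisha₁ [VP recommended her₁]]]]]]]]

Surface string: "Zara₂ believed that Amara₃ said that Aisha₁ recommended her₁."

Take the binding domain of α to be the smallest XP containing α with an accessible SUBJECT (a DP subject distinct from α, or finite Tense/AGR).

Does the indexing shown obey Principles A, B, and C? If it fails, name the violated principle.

Principle B

The two coindexed NPs are *Aisha₁* and *her₁*.
*her₁* is a pronoun. Its binding domain is the embedded TP, whose subject is Aisha₁.
*Aisha₁* c-commands it within that domain and carries the same index.
The pronoun is locally bound → Principle B violation.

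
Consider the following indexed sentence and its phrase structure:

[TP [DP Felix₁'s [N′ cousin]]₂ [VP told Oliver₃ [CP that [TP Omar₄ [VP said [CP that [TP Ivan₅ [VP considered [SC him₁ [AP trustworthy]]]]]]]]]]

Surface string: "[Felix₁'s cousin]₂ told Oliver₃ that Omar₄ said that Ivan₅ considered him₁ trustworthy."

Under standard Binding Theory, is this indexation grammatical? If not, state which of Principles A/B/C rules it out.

The two coindexed NPs are *Felix₁* and *him₁*.
*him₁* is a pronoun; its binding domain is the embedded TP, whose subject is Ivan₅. Within that domain it is c-commanded only by *Ivan₅*, which carries a different index — the pronoun is free locally, so Principle B holds.
*Felix₁* is an R-expression; *him₁* does not c-command it, and no other NP shares its index, so Principle C is satisfied.
All principles are respected.

grammatical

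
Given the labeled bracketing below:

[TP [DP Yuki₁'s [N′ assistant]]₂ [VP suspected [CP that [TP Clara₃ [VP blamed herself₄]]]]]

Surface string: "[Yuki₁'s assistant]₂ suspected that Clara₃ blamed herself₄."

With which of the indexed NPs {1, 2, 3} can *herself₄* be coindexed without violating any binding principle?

*herself* is an anaphor, so Principle A applies: it must be bound in its binding domain.
Binding domain of *herself₄*: the embedded TP, whose subject is Clara₃.
*Yuki₁* does not c-command the anaphor → cannot bind it.
*[Yuki₁'s assistant]₂* c-commands the anaphor but is outside its binding domain → cannot satisfy Principle A.
*Clara₃* c-commands the anaphor within its binding domain → licit binder.

{3}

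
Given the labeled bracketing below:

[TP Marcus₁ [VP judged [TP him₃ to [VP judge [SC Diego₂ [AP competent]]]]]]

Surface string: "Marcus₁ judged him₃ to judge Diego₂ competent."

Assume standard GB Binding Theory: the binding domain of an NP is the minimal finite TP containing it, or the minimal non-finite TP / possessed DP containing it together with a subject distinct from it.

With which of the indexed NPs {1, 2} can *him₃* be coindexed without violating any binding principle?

*him* is a pronoun, so Principle B applies: it must be free in its binding domain.
Binding domain of *him₃*: the matrix TP, whose subject is Marcus₁.
*Marcus₁* c-commands the pronoun within its binding domain → coindexation would violate Principle B.
*Diego₂*: the pronoun c-commands this R-expression → coindexation would violate Principle C on *Diego₂*.

none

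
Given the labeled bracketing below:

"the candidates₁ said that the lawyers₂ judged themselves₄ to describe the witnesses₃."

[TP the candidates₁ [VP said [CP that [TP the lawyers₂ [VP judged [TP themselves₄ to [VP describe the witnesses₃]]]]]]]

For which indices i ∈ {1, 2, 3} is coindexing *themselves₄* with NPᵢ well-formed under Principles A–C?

*themselves* is an anaphor, so Principle A applies: it must be bound in its binding domain.
Binding domain of *themselves₄*: the embedded TP, whose subject is the lawyers₂.
*the candidates₁* c-commands the anaphor but is outside its binding domain → cannot satisfy Principle A.
*the lawyers₂* c-commands the anaphor within its binding domain → licit binder.
*the witnesses₃* does not c-command the anaphor → cannot bind it.

{2}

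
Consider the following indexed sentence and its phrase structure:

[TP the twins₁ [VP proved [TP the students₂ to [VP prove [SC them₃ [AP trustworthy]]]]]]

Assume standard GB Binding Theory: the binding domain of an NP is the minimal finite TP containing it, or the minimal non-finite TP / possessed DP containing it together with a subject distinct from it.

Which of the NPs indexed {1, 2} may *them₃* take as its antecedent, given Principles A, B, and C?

*them* is a pronoun, so Principle B applies: it must be free in its binding domain.
Binding domain of *them₃*: the embedded TP, whose subject is the students₂.
*the twins₁* c-commands the pronoun but from outside its binding domain, and is not c-commanded by it → coindexation permitted.
*the students₂* c-commands the pronoun within its binding domain → coindexation would violate Principle B.

{1}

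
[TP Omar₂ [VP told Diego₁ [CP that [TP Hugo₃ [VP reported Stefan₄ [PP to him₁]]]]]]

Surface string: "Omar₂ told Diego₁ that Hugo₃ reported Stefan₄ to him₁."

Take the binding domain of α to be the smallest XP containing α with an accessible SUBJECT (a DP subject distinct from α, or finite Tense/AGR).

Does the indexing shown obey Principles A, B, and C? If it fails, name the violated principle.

The two coindexed NPs are *Diego₁* and *him₁*.
*him₁* is a pronoun; its binding domain is the embedded TP, whose subject is Hugo₃. Within that domain it is c-commanded only by *Hugo₃*, *Stefan₄*, which carry a different index — the pronoun is free locally, so Principle B holds.
*Diego₁* is an R-expression; *him₁* does not c-command it, and no other NP shares its index, so Principle C is satisfied.
All principles are respected.

grammatical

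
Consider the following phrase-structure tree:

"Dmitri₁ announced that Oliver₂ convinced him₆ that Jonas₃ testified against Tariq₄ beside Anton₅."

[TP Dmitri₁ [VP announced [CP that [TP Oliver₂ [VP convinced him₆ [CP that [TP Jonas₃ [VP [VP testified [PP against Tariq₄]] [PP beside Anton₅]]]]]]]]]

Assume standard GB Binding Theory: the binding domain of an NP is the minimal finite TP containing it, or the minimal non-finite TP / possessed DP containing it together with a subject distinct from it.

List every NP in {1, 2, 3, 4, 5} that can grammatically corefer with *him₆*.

{1}

*him* is a pronoun, so Principle B applies: it must be free in its binding domain.
Binding domain of *him₆*: the embedded TP, whose subject is Oliver₂.
*Dmitri₁* c-commands the pronoun but from outside its binding domain, and is not c-commanded by it → coindexation permitted.
*Oliver₂* c-commands the pronoun within its binding domain → coindexation would violate Principle B.
*Jonas₃*: the pronoun c-commands this R-expression → coindexation would violate Principle C on *Jonas₃*.
*Tariq₄*: the pronoun c-commands this R-expression → coindexation would violate Principle C on *Tariq₄*.
*Anton₅*: the pronoun c-commands this R-expression → coindexation would violate Principle C on *Anton₅*.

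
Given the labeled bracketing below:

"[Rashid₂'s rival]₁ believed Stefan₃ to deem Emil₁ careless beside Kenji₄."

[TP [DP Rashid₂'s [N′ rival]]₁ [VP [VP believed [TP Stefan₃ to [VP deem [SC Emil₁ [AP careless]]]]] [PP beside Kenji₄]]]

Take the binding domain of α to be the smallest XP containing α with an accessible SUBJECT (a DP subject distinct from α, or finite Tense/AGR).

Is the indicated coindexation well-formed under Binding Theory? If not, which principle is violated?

Principle C

The two coindexed NPs are *[Rashid₂'s rival]₁* and *Emil₁*.
*Emil₁* is an R-expression. Principle C requires it to be free everywhere.
*[Rashid₂'s rival]₁* c-commands it and carries the same index.
The R-expression is bound → Principle C violation.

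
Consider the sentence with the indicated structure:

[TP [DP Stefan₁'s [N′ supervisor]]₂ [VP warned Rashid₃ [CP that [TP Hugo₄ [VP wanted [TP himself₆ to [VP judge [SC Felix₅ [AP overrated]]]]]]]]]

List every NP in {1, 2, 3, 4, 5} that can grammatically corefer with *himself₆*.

{4}

*himself* is an anaphor, so Principle A applies: it must be bound in its binding domain.
Binding domain of *himself₆*: the embedded TP, whose subject is Hugo₄.
*Stefan₁* does not c-command the anaphor → cannot bind it.
*[Stefan₁'s supervisor]₂* c-commands the anaphor but is outside its binding domain → cannot satisfy Principle A.
*Rashid₃* c-commands the anaphor but is outside its binding domain → cannot satisfy Principle A.
*Hugo₄* c-commands the anaphor within its binding domain → licit binder.
*Felix₅* does not c-command the anaphor → cannot bind it.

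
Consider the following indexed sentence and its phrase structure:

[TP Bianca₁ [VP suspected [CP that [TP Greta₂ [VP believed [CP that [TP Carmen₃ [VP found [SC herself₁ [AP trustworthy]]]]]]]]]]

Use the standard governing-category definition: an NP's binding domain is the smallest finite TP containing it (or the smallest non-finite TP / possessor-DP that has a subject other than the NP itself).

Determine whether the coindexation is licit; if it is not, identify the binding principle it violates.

Principle A

The two coindexed NPs are *Bianca₁* and *herself₁*.
*herself₁* is an anaphor. Principle A requires it to be bound within its binding domain — the embedded TP, whose subject is Carmen₃.
Within that domain it is c-commanded by *Carmen₃*, which does not share its index.
*Bianca₁* does c-command the anaphor, but from outside its binding domain.
The anaphor is unbound in its domain → Principle A violation.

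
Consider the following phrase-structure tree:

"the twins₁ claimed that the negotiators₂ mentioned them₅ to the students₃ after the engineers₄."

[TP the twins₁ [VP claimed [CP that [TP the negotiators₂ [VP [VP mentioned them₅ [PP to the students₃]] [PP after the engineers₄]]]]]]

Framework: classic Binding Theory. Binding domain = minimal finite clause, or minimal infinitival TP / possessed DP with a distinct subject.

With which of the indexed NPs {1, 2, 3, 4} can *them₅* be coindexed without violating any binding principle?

*them* is a pronoun, so Principle B applies: it must be free in its binding domain.
Binding domain of *them₅*: the embedded TP, whose subject is the negotiators₂.
*the twins₁* c-commands the pronoun but from outside its binding domain, and is not c-commanded by it → coindexation permitted.
*the negotiators₂* c-commands the pronoun within its binding domain → coindexation would violate Principle B.
*the students₃*: the pronoun c-commands this R-expression → coindexation would violate Principle C on *the students₃*.
*the engineers₄* and the pronoun do not c-command one another → neither Principle B nor Principle C is at stake; coindexation permitted.

{1, 4}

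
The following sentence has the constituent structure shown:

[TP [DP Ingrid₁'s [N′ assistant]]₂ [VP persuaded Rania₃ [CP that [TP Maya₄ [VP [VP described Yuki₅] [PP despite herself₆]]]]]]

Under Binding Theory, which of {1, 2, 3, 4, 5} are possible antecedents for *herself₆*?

*herself* is an anaphor, so Principle A applies: it must be bound in its binding domain.
Binding domain of *herself₆*: the embedded TP, whose subject is Maya₄.
*Ingrid₁* does not c-command the anaphor → cannot bind it.
*[Ingrid₁'s assistant]₂* c-commands the anaphor but is outside its binding domain → cannot satisfy Principle A.
*Rania₃* c-commands the anaphor but is outside its binding domain → cannot satisfy Principle A.
*Maya₄* c-commands the anaphor within its binding domain → licit binder.
*Yuki₅* does not c-command the anaphor → cannot bind it.

{4}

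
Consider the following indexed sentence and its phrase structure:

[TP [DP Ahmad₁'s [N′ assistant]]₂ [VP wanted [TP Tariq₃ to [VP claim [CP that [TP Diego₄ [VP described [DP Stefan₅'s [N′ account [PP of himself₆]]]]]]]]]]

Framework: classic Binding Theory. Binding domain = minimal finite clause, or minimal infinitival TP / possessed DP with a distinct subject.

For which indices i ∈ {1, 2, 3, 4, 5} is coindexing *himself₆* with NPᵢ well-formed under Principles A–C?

*himself* is an anaphor, so Principle A applies: it must be bound in its binding domain.
Binding domain of *himself₆*: the possessed DP, whose subject is Stefan₅.
*Ahmad₁* does not c-command the anaphor → cannot bind it.
*[Ahmad₁'s assistant]₂* c-commands the anaphor but is outside its binding domain → cannot satisfy Principle A.
*Tariq₃* c-commands the anaphor but is outside its binding domain → cannot satisfy Principle A.
*Diego₄* c-commands the anaphor but is outside its binding domain → cannot satisfy Principle A.
*Stefan₅* c-commands the anaphor within its binding domain → licit binder.

{5}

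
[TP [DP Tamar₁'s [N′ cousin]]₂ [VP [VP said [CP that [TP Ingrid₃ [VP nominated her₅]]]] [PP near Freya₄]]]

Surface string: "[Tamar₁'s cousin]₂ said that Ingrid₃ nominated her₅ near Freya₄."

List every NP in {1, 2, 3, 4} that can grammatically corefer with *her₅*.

{1, 2, 4}

*her* is a pronoun, so Principle B applies: it must be free in its binding domain.
Binding domain of *her₅*: the embedded TP, whose subject is Ingrid₃.
*Tamar₁* and the pronoun do not c-command one another → neither Principle B nor Principle C is at stake; coindexation permitted.
*[Tamar₁'s cousin]₂* c-commands the pronoun but from outside its binding domain, and is not c-commanded by it → coindexation permitted.
*Ingrid₃* c-commands the pronoun within its binding domain → coindexation would violate Principle B.
*Freya₄* and the pronoun do not c-command one another → neither Principle B nor Principle C is at stake; coindexation permitted.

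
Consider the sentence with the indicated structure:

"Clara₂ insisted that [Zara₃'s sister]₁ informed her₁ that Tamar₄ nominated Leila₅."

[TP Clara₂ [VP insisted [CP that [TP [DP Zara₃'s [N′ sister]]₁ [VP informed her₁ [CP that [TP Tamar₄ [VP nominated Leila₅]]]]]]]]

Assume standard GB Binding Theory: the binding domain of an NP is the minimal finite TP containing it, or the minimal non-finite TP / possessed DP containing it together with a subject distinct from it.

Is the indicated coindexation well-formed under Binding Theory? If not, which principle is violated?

Principle B

The two coindexed NPs are *[Zara₃'s sister]₁* and *her₁*.
*her₁* is a pronoun. Its binding domain is the embedded TP, whose subject is [Zara₃'s sister]₁.
*[Zara₃'s sister]₁* c-commands it within that domain and carries the same index.
The pronoun is locally bound → Principle B violation.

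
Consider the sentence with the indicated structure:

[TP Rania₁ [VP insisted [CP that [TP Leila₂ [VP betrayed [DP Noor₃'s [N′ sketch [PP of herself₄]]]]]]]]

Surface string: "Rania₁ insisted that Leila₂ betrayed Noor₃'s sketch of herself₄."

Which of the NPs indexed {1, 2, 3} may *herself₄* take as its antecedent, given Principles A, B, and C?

{3}

*herself* is an anaphor, so Principle A applies: it must be bound in its binding domain.
Binding domain of *herself₄*: the possessed DP, whose subject is Noor₃.
*Rania₁* c-commands the anaphor but is outside its binding domain → cannot satisfy Principle A.
*Leila₂* c-commands the anaphor but is outside its binding domain → cannot satisfy Principle A.
*Noor₃* c-commands the anaphor within its binding domain → licit binder.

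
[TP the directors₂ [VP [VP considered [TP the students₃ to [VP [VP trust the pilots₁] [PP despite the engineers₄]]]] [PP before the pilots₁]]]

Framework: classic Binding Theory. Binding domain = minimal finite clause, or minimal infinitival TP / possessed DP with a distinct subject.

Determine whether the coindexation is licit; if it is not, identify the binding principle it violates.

grammatical

The two coindexed NPs are *the pilots₁* and *the pilots₁*.
*the pilots₁* is an R-expression; no coindexed NP c-commands it, so Principle C holds.
*the pilots₁* is an R-expression; *the pilots₁* does not c-command it, and no other NP shares its index, so Principle C is satisfied.
All principles are respected.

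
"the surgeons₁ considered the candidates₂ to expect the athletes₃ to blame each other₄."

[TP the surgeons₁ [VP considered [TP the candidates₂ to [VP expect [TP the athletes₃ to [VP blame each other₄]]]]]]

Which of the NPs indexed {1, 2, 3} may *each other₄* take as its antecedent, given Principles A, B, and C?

*each other* is an anaphor, so Principle A applies: it must be bound in its binding domain.
Binding domain of *each other₄*: the embedded TP, whose subject is the athletes₃.
*the surgeons₁* c-commands the anaphor but is outside its binding domain → cannot satisfy Principle A.
*the candidates₂* c-commands the anaphor but is outside its binding domain → cannot satisfy Principle A.
*the athletes₃* c-commands the anaphor within its binding domain → licit binder.

{3}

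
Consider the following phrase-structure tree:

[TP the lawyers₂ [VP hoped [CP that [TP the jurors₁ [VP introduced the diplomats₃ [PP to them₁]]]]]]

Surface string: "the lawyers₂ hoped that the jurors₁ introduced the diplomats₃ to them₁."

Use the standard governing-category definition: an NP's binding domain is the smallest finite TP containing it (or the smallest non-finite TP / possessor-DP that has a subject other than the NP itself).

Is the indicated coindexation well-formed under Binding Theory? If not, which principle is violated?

Principle B

The two coindexed NPs are *the jurors₁* and *them₁*.
*them₁* is a pronoun. Its binding domain is the embedded TP, whose subject is the jurors₁.
*the jurors₁* c-commands it within that domain and carries the same index.
The pronoun is locally bound → Principle B violation.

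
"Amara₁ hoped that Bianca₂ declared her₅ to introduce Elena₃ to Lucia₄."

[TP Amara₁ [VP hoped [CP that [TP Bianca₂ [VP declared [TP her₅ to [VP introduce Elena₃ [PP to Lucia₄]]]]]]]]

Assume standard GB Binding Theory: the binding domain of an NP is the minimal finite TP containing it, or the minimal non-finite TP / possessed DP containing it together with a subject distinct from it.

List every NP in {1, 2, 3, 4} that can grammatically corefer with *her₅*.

*her* is a pronoun, so Principle B applies: it must be free in its binding domain.
Binding domain of *her₅*: the embedded TP, whose subject is Bianca₂.
*Amara₁* c-commands the pronoun but from outside its binding domain, and is not c-commanded by it → coindexation permitted.
*Bianca₂* c-commands the pronoun within its binding domain → coindexation would violate Principle B.
*Elena₃*: the pronoun c-commands this R-expression → coindexation would violate Principle C on *Elena₃*.
*Lucia₄*: the pronoun c-commands this R-expression → coindexation would violate Principle C on *Lucia₄*.

{1}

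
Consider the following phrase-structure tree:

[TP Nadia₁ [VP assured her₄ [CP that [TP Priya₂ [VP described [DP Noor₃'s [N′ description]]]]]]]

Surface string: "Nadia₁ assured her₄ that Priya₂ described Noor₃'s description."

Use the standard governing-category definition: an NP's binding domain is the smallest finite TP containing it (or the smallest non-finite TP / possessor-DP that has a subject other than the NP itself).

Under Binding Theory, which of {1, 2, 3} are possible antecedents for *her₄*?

none

*her* is a pronoun, so Principle B applies: it must be free in its binding domain.
Binding domain of *her₄*: the matrix TP, whose subject is Nadia₁.
*Nadia₁* c-commands the pronoun within its binding domain → coindexation would violate Principle B.
*Priya₂*: the pronoun c-commands this R-expression → coindexation would violate Principle C on *Priya₂*.
*Noor₃*: the pronoun c-commands this R-expression → coindexation would violate Principle C on *Noor₃*.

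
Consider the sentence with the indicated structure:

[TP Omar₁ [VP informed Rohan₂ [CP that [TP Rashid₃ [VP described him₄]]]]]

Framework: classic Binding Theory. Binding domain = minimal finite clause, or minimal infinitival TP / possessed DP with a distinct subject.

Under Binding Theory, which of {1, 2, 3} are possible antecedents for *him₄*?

*him* is a pronoun, so Principle B applies: it must be free in its binding domain.
Binding domain of *him₄*: the embedded TP, whose subject is Rashid₃.
*Omar₁* c-commands the pronoun but from outside its binding domain, and is not c-commanded by it → coindexation permitted.
*Rohan₂* c-commands the pronoun but from outside its binding domain, and is not c-commanded by it → coindexation permitted.
*Rashid₃* c-commands the pronoun within its binding domain → coindexation would violate Principle B.

{1, 2}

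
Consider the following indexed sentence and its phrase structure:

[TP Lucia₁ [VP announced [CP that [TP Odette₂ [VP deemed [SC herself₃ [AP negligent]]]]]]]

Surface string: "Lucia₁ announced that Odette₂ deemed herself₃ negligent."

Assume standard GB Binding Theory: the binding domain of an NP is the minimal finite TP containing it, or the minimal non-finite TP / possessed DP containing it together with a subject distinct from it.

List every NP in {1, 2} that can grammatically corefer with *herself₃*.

{2}

*herself* is an anaphor, so Principle A applies: it must be bound in its binding domain.
Binding domain of *herself₃*: the embedded TP, whose subject is Odette₂.
*Lucia₁* c-commands the anaphor but is outside its binding domain → cannot satisfy Principle A.
*Odette₂* c-commands the anaphor within its binding domain → licit binder.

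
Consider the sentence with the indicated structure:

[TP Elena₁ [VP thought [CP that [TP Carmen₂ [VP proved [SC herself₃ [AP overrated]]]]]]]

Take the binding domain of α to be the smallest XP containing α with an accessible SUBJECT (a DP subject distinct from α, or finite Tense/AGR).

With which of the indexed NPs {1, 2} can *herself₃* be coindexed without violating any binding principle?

*herself* is an anaphor, so Principle A applies: it must be bound in its binding domain.
Binding domain of *herself₃*: the embedded TP, whose subject is Carmen₂.
*Elena₁* c-commands the anaphor but is outside its binding domain → cannot satisfy Principle A.
*Carmen₂* c-commands the anaphor within its binding domain → licit binder.

{2}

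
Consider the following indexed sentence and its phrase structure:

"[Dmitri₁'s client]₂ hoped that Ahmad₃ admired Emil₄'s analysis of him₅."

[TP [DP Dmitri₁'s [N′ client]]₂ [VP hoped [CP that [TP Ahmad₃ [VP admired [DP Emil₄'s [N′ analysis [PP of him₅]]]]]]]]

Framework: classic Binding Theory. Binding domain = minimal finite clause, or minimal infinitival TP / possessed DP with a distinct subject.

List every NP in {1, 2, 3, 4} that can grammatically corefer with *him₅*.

*him* is a pronoun, so Principle B applies: it must be free in its binding domain.
Binding domain of *him₅*: the possessed DP, whose subject is Emil₄.
*Dmitri₁* and the pronoun do not c-command one another → neither Principle B nor Principle C is at stake; coindexation permitted.
*[Dmitri₁'s client]₂* c-commands the pronoun but from outside its binding domain, and is not c-commanded by it → coindexation permitted.
*Ahmad₃* c-commands the pronoun but from outside its binding domain, and is not c-commanded by it → coindexation permitted.
*Emil₄* c-commands the pronoun within its binding domain → coindexation would violate Principle B.

{1, 2, 3}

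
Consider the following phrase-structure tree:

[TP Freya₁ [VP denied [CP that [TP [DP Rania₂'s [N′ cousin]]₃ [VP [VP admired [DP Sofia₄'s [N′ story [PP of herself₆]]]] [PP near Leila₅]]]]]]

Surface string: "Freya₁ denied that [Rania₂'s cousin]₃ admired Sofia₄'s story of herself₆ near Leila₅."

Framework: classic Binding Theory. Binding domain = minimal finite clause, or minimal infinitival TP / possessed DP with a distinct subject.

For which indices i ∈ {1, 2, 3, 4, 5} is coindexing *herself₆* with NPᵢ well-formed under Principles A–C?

{4}

*herself* is an anaphor, so Principle A applies: it must be bound in its binding domain.
Binding domain of *herself₆*: the possessed DP, whose subject is Sofia₄.
*Freya₁* c-commands the anaphor but is outside its binding domain → cannot satisfy Principle A.
*Rania₂* does not c-command the anaphor → cannot bind it.
*[Rania₂'s cousin]₃* c-commands the anaphor but is outside its binding domain → cannot satisfy Principle A.
*Sofia₄* c-commands the anaphor within its binding domain → licit binder.
*Leila₅* does not c-command the anaphor → cannot bind it.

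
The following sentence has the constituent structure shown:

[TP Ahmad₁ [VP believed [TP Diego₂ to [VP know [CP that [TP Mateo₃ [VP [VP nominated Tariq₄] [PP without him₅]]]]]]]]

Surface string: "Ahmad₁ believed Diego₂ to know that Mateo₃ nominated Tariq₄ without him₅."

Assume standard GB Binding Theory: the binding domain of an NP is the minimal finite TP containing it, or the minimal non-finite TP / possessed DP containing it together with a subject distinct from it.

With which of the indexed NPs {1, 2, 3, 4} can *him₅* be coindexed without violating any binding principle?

{1, 2, 4}

*him* is a pronoun, so Principle B applies: it must be free in its binding domain.
Binding domain of *him₅*: the embedded TP, whose subject is Mateo₃.
*Ahmad₁* c-commands the pronoun but from outside its binding domain, and is not c-commanded by it → coindexation permitted.
*Diego₂* c-commands the pronoun but from outside its binding domain, and is not c-commanded by it → coindexation permitted.
*Mateo₃* c-commands the pronoun within its binding domain → coindexation would violate Principle B.
*Tariq₄* and the pronoun do not c-command one another → neither Principle B nor Principle C is at stake; coindexation permitted.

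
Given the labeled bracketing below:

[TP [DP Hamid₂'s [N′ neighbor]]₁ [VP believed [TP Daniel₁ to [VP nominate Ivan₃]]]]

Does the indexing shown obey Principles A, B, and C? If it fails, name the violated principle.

The two coindexed NPs are *[Hamid₂'s neighbor]₁* and *Daniel₁*.
*Daniel₁* is an R-expression. Principle C requires it to be free everywhere.
*[Hamid₂'s neighbor]₁* c-commands it and carries the same index.
The R-expression is bound → Principle C violation.

Principle C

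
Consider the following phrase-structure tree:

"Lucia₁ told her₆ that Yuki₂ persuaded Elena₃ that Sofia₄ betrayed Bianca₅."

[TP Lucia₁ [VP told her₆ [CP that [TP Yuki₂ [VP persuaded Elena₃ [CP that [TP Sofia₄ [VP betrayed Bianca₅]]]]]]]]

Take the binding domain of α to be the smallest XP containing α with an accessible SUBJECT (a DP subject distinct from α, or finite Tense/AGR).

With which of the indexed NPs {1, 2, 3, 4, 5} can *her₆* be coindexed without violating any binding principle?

none

*her* is a pronoun, so Principle B applies: it must be free in its binding domain.
Binding domain of *her₆*: the matrix TP, whose subject is Lucia₁.
*Lucia₁* c-commands the pronoun within its binding domain → coindexation would violate Principle B.
*Yuki₂*: the pronoun c-commands this R-expression → coindexation would violate Principle C on *Yuki₂*.
*Elena₃*: the pronoun c-commands this R-expression → coindexation would violate Principle C on *Elena₃*.
*Sofia₄*: the pronoun c-commands this R-expression → coindexation would violate Principle C on *Sofia₄*.
*Bianca₅*: the pronoun c-commands this R-expression → coindexation would violate Principle C on *Bianca₅*.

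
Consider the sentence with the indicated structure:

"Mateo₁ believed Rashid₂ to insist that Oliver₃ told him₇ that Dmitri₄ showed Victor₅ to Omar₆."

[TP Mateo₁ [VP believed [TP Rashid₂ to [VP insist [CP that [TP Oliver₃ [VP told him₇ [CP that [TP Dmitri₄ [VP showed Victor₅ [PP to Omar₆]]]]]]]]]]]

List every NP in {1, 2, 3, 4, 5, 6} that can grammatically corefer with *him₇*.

{1, 2}

*him* is a pronoun, so Principle B applies: it must be free in its binding domain.
Binding domain of *him₇*: the embedded TP, whose subject is Oliver₃.
*Mateo₁* c-commands the pronoun but from outside its binding domain, and is not c-commanded by it → coindexation permitted.
*Rashid₂* c-commands the pronoun but from outside its binding domain, and is not c-commanded by it → coindexation permitted.
*Oliver₃* c-commands the pronoun within its binding domain → coindexation would violate Principle B.
*Dmitri₄*: the pronoun c-commands this R-expression → coindexation would violate Principle C on *Dmitri₄*.
*Victor₅*: the pronoun c-commands this R-expression → coindexation would violate Principle C on *Victor₅*.
*Omar₆*: the pronoun c-commands this R-expression → coindexation would violate Principle C on *Omar₆*.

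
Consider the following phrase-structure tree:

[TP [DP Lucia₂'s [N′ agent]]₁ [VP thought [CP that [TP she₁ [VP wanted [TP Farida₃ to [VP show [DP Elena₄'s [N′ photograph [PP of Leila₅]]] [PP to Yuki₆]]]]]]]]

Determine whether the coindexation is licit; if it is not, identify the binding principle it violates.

The two coindexed NPs are *[Lucia₂'s agent]₁* and *she₁*.
*she₁* is a pronoun; nothing c-commands it within its binding domain (the embedded TP.), so Principle B holds trivially.
*[Lucia₂'s agent]₁* is an R-expression; *she₁* does not c-command it, and no other NP shares its index, so Principle C is satisfied.
All principles are respected.

grammatical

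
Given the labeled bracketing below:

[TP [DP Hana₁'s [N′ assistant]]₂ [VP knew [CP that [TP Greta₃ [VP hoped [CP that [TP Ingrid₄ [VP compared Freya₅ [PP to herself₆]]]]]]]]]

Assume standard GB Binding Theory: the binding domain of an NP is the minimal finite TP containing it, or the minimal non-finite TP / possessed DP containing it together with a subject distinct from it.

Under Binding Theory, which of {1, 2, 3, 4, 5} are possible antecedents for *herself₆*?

{4, 5}

*herself* is an anaphor, so Principle A applies: it must be bound in its binding domain.
Binding domain of *herself₆*: the embedded TP, whose subject is Ingrid₄.
*Hana₁* does not c-command the anaphor → cannot bind it.
*[Hana₁'s assistant]₂* c-commands the anaphor but is outside its binding domain → cannot satisfy Principle A.
*Greta₃* c-commands the anaphor but is outside its binding domain → cannot satisfy Principle A.
*Ingrid₄* c-commands the anaphor within its binding domain → licit binder.
*Freya₅* c-commands the anaphor within its binding domain → licit binder.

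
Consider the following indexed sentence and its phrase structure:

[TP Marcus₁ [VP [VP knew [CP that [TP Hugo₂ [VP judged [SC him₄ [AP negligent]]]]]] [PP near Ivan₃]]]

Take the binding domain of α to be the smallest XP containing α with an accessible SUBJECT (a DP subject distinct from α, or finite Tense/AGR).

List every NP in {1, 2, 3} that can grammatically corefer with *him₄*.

*him* is a pronoun, so Principle B applies: it must be free in its binding domain.
Binding domain of *him₄*: the embedded TP, whose subject is Hugo₂.
*Marcus₁* c-commands the pronoun but from outside its binding domain, and is not c-commanded by it → coindexation permitted.
*Hugo₂* c-commands the pronoun within its binding domain → coindexation would violate Principle B.
*Ivan₃* and the pronoun do not c-command one another → neither Principle B nor Principle C is at stake; coindexation permitted.

{1, 3}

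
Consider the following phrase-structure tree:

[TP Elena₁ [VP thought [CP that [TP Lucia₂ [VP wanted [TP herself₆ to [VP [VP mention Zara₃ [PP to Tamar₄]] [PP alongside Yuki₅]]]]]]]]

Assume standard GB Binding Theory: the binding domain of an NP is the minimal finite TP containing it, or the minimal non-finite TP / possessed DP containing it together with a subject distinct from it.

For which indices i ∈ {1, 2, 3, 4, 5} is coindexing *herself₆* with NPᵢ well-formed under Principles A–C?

*herself* is an anaphor, so Principle A applies: it must be bound in its binding domain.
Binding domain of *herself₆*: the embedded TP, whose subject is Lucia₂.
*Elena₁* c-commands the anaphor but is outside its binding domain → cannot satisfy Principle A.
*Lucia₂* c-commands the anaphor within its binding domain → licit binder.
*Zara₃* does not c-command the anaphor → cannot bind it.
*Tamar₄* does not c-command the anaphor → cannot bind it.
*Yuki₅* does not c-command the anaphor → cannot bind it.

{2}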